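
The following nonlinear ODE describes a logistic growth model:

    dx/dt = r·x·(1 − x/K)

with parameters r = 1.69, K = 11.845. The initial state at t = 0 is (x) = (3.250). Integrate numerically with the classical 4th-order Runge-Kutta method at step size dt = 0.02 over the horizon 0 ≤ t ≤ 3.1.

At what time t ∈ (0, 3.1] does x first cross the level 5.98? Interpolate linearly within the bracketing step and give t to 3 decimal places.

t=0.000: state=(3.250)
step 1 (dt=0.02): k1=(3.985), k2=(4.016), k3=(4.016), k4=(4.046); state += dt/6·(k1+2k2+2k3+k4)
t=0.020: state=(3.330)
t=0.040: state=(3.412)
t=0.060: state=(3.495)
continuing one RK4 step at a time; state shown every 10 steps (Δt=0.2):
t=0.200: state=(4.104)
t=0.400: state=(5.051)
t=0.580: state=(5.945)
next step: t=0.600: state=(6.045) — x has crossed 5.98
linear interpolation between t=0.580 (5.94523) and t=0.600 (6.04530) → t≈0.587

t = 0.587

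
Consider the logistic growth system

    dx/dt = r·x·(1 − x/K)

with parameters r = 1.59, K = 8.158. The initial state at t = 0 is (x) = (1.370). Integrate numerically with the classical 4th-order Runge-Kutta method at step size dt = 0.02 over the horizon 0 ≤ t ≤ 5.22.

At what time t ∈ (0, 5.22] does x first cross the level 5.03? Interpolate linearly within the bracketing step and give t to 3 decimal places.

t = 1.305

t=0.000: state=(1.370)
step 1 (dt=0.02): k1=(1.812), k2=(1.832), k3=(1.832), k4=(1.851); state += dt/6·(k1+2k2+2k3+k4)
t=0.020: state=(1.407)
t=0.040: state=(1.444)
t=0.060: state=(1.482)
continuing one RK4 step at a time; state shown every 10 steps (Δt=0.2):
t=0.200: state=(1.772)
t=0.400: state=(2.252)
t=0.600: state=(2.805)
t=0.800: state=(3.415)
t=1.000: state=(4.058)
t=1.200: state=(4.702)
t=1.300: state=(5.014)
next step: t=1.320: state=(5.075) — x has crossed 5.03
linear interpolation between t=1.300 (5.01384) and t=1.320 (5.07506) → t≈1.305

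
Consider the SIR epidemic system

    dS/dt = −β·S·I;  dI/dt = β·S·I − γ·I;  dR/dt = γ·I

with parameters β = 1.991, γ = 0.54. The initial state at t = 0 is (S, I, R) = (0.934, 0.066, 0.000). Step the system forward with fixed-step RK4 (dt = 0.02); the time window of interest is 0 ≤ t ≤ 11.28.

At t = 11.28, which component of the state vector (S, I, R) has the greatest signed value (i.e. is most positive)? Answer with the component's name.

largest component: R

t=0.000: state=(0.934, 0.066, 0.000)
step 1 (dt=0.02): k1=(-0.123, 0.087, 0.036), k2=(-0.124, 0.088, 0.036), k3=(-0.124, 0.088, 0.036), k4=(-0.126, 0.089, 0.037); state += dt/6·(k1+2k2+2k3+k4)
t=0.020: state=(0.932, 0.068, 0.001)
t=0.040: state=(0.929, 0.070, 0.001)
t=0.060: state=(0.926, 0.071, 0.002)
continuing one RK4 step at a time; state shown every 25 steps (Δt=0.5):
t=0.500: state=(0.852, 0.123, 0.025)
t=1.000: state=(0.725, 0.207, 0.069)
t=1.500: state=(0.563, 0.300, 0.137)
t=2.000: state=(0.402, 0.369, 0.229)
t=2.500: state=(0.274, 0.393, 0.333)
t=3.000: state=(0.186, 0.376, 0.437)
t=3.500: state=(0.131, 0.336, 0.534)
t=4.000: state=(0.096, 0.286, 0.618)
t=4.500: state=(0.074, 0.238, 0.689)
t=5.000: state=(0.060, 0.194, 0.747)
t=5.500: state=(0.050, 0.156, 0.794)
t=6.000: state=(0.044, 0.125, 0.832)
t=6.500: state=(0.039, 0.099, 0.862)
t=7.000: state=(0.036, 0.079, 0.886)
t=7.500: state=(0.033, 0.062, 0.905)
t=8.000: state=(0.031, 0.049, 0.920)
t=8.500: state=(0.030, 0.039, 0.931)
t=9.000: state=(0.029, 0.030, 0.941)
t=9.500: state=(0.028, 0.024, 0.948)
t=10.000: state=(0.028, 0.019, 0.954)
t=10.500: state=(0.027, 0.015, 0.958)
t=11.000: state=(0.027, 0.012, 0.962)
t=11.280: state=(0.027, 0.010, 0.963)
compare at T: S=0.027, I=0.010, R=0.963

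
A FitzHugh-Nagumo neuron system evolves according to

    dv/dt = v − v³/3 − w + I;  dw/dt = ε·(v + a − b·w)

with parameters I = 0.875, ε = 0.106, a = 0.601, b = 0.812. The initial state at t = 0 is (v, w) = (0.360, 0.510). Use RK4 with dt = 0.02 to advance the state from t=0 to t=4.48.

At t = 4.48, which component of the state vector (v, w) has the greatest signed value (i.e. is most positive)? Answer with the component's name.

largest component: v

t=0.000: state=(0.360, 0.510)
step 1 (dt=0.02): k1=(0.709, 0.058), k2=(0.715, 0.059), k3=(0.715, 0.059), k4=(0.721, 0.059); state += dt/6·(k1+2k2+2k3+k4)
t=0.020: state=(0.374, 0.511)
t=0.040: state=(0.389, 0.512)
t=0.060: state=(0.404, 0.514)
continuing one RK4 step at a time; state shown every 10 steps (Δt=0.2):
t=0.200: state=(0.513, 0.523)
t=0.400: state=(0.687, 0.539)
t=0.600: state=(0.876, 0.559)
t=0.800: state=(1.070, 0.583)
t=1.000: state=(1.252, 0.610)
t=1.200: state=(1.410, 0.640)
t=1.400: state=(1.535, 0.673)
t=1.600: state=(1.624, 0.707)
t=1.800: state=(1.682, 0.743)
t=2.000: state=(1.717, 0.778)
t=2.200: state=(1.735, 0.814)
t=2.400: state=(1.741, 0.849)
t=2.600: state=(1.739, 0.884)
t=2.800: state=(1.732, 0.918)
t=3.000: state=(1.722, 0.951)
t=3.200: state=(1.710, 0.984)
t=3.400: state=(1.696, 1.015)
t=3.600: state=(1.682, 1.046)
t=3.800: state=(1.666, 1.076)
t=4.000: state=(1.651, 1.105)
t=4.200: state=(1.635, 1.134)
t=4.400: state=(1.619, 1.161)
t=4.480: state=(1.612, 1.172)
compare at T: v=1.612, w=1.172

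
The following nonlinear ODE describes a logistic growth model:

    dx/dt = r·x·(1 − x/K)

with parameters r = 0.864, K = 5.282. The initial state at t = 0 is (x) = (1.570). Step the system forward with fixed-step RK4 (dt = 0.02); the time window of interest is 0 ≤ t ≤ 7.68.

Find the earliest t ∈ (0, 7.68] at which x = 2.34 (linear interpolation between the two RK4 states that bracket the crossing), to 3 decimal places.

t = 0.731

t=0.000: state=(1.570)
step 1 (dt=0.02): k1=(0.953), k2=(0.957), k3=(0.957), k4=(0.960); state += dt/6·(k1+2k2+2k3+k4)
t=0.020: state=(1.589)
t=0.040: state=(1.608)
t=0.060: state=(1.628)
continuing one RK4 step at a time; state shown every 25 steps (Δt=0.5):
t=0.500: state=(2.084)
t=0.720: state=(2.328)
next step: t=0.740: state=(2.350) — x has crossed 2.34
linear interpolation between t=0.720 (2.32766) and t=0.740 (2.35018) → t≈0.731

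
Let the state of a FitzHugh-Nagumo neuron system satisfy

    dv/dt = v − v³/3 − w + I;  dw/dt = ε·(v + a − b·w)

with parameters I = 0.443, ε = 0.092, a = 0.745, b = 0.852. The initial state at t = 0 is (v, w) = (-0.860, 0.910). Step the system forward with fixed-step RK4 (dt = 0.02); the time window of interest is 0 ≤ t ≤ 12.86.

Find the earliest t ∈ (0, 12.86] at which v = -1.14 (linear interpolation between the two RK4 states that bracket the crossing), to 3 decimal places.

t=0.000: state=(-0.860, 0.910)
step 1 (dt=0.02): k1=(-1.115, -0.082), k2=(-1.117, -0.083), k3=(-1.117, -0.083), k4=(-1.119, -0.084); state += dt/6·(k1+2k2+2k3+k4)
t=0.020: state=(-0.882, 0.908)
t=0.040: state=(-0.905, 0.907)
t=0.060: state=(-0.927, 0.905)
t=0.240: state=(-1.128, 0.888)
next step: t=0.260: state=(-1.150, 0.885) — v has crossed -1.14
linear interpolation between t=0.240 (-1.12806) and t=0.260 (-1.14986) → t≈0.251

t = 0.251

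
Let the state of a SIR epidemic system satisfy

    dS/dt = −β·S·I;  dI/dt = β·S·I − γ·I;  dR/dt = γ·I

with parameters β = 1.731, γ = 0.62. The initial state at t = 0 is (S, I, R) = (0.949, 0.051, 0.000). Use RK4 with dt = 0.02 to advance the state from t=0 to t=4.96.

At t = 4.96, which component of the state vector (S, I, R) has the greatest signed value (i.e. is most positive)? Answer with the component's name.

t=0.000: state=(0.949, 0.051, 0.000)
step 1 (dt=0.02): k1=(-0.084, 0.052, 0.032), k2=(-0.085, 0.053, 0.032), k3=(-0.085, 0.053, 0.032), k4=(-0.085, 0.053, 0.032); state += dt/6·(k1+2k2+2k3+k4)
t=0.020: state=(0.947, 0.052, 0.001)
t=0.040: state=(0.946, 0.053, 0.001)
t=0.060: state=(0.944, 0.054, 0.002)
continuing one RK4 step at a time; state shown every 10 steps (Δt=0.2):
t=0.200: state=(0.931, 0.062, 0.007)
t=0.400: state=(0.909, 0.076, 0.016)
t=0.600: state=(0.883, 0.091, 0.026)
t=0.800: state=(0.853, 0.109, 0.038)
t=1.000: state=(0.819, 0.129, 0.053)
t=1.200: state=(0.780, 0.150, 0.070)
t=1.400: state=(0.738, 0.172, 0.090)
t=1.600: state=(0.692, 0.195, 0.113)
t=1.800: state=(0.645, 0.217, 0.138)
t=2.000: state=(0.596, 0.237, 0.167)
t=2.200: state=(0.547, 0.256, 0.197)
t=2.400: state=(0.500, 0.271, 0.230)
t=2.600: state=(0.454, 0.282, 0.264)
t=2.800: state=(0.411, 0.289, 0.300)
t=3.000: state=(0.372, 0.293, 0.336)
t=3.200: state=(0.336, 0.292, 0.372)
t=3.400: state=(0.304, 0.288, 0.408)
t=3.600: state=(0.275, 0.281, 0.443)
t=3.800: state=(0.250, 0.272, 0.478)
t=4.000: state=(0.228, 0.261, 0.511)
t=4.200: state=(0.209, 0.249, 0.542)
t=4.400: state=(0.192, 0.236, 0.572)
t=4.600: state=(0.177, 0.222, 0.601)
t=4.800: state=(0.165, 0.208, 0.627)
t=4.960: state=(0.156, 0.197, 0.648)
compare at T: S=0.156, I=0.197, R=0.648

largest component: R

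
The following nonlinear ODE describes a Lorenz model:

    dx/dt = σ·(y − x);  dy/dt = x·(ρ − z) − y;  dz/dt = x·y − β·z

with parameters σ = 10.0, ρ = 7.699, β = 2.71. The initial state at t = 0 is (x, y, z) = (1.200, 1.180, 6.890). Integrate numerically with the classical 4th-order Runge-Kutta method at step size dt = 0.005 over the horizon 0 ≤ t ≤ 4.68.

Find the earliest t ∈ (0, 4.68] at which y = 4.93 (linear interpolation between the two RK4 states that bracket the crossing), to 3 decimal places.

t = 0.660

t=0.000: state=(1.200, 1.180, 6.890)
step 1 (dt=0.005): k1=(-0.200, -0.209, -17.256), k2=(-0.200, -0.157, -17.140), k3=(-0.199, -0.158, -17.141), k4=(-0.198, -0.106, -17.026); state += dt/6·(k1+2k2+2k3+k4)
t=0.005: state=(1.199, 1.179, 6.804)
t=0.010: state=(1.198, 1.179, 6.720)
t=0.015: state=(1.197, 1.179, 6.636)
continuing one RK4 step at a time; state shown every 40 steps (Δt=0.2):
t=0.200: state=(1.311, 1.480, 4.252)
t=0.400: state=(1.949, 2.438, 2.962)
t=0.600: state=(3.344, 4.255, 3.122)
t=0.660: state=(3.922, 4.929, 3.581)
next step: t=0.665: state=(3.972, 4.985, 3.630) — y has crossed 4.93
linear interpolation between t=0.660 (4.92855) and t=0.665 (4.98454) → t≈0.660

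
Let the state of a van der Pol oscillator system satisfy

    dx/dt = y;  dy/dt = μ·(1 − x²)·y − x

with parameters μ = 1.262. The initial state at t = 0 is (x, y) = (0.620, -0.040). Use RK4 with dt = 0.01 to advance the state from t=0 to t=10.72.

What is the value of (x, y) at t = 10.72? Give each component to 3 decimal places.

t=0.000: state=(0.620, -0.040)
step 1 (dt=0.01): k1=(-0.040, -0.651), k2=(-0.043, -0.653), k3=(-0.043, -0.653), k4=(-0.047, -0.656); state += dt/6·(k1+2k2+2k3+k4)
t=0.010: state=(0.620, -0.047)
t=0.020: state=(0.619, -0.053)
t=0.030: state=(0.619, -0.060)
continuing one RK4 step at a time; state shown every 50 steps (Δt=0.5):
t=0.500: state=(0.509, -0.426)
t=1.000: state=(0.166, -0.985)
t=1.500: state=(-0.512, -1.711)
t=2.000: state=(-1.354, -1.311)
t=2.500: state=(-1.663, -0.029)
t=3.000: state=(-1.523, 0.506)
t=3.500: state=(-1.189, 0.834)
t=4.000: state=(-0.651, 1.393)
t=4.500: state=(0.320, 2.597)
t=5.000: state=(1.647, 1.900)
t=5.500: state=(1.999, -0.090)
t=6.000: state=(1.830, -0.487)
t=6.500: state=(1.543, -0.663)
t=7.000: state=(1.152, -0.933)
t=7.500: state=(0.554, -1.555)
t=8.000: state=(-0.529, -2.822)
t=8.500: state=(-1.791, -1.448)
t=9.000: state=(-1.997, 0.207)
t=9.500: state=(-1.800, 0.514)
t=10.000: state=(-1.501, 0.689)
t=10.500: state=(-1.092, 0.984)
t=10.720: state=(-0.852, 1.214)

(x, y) = (-0.852, 1.214)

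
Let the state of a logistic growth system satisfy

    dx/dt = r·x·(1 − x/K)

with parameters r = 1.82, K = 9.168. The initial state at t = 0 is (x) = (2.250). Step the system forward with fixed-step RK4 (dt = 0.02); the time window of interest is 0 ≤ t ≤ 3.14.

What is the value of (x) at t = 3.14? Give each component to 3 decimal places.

t=0.000: state=(2.250)
step 1 (dt=0.02): k1=(3.090), k2=(3.118), k3=(3.119), k4=(3.147); state += dt/6·(k1+2k2+2k3+k4)
t=0.020: state=(2.312)
t=0.040: state=(2.376)
t=0.060: state=(2.441)
continuing one RK4 step at a time; state shown every 10 steps (Δt=0.2):
t=0.200: state=(2.923)
t=0.400: state=(3.690)
t=0.600: state=(4.513)
t=0.800: state=(5.340)
t=1.000: state=(6.119)
t=1.200: state=(6.810)
t=1.400: state=(7.390)
t=1.600: state=(7.855)
t=1.800: state=(8.214)
t=2.000: state=(8.483)
t=2.200: state=(8.681)
t=2.400: state=(8.824)
t=2.600: state=(8.926)
t=2.800: state=(8.999)
t=3.000: state=(9.050)
t=3.140: state=(9.076)

(x) = (9.076)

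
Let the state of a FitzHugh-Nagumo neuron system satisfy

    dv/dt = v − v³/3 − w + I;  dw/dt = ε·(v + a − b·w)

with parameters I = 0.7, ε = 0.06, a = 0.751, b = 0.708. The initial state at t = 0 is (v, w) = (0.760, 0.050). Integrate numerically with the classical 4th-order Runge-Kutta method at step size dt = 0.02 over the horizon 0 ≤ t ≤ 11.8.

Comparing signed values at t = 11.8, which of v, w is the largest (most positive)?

t=0.000: state=(0.760, 0.050)
step 1 (dt=0.02): k1=(1.264, 0.089), k2=(1.268, 0.089), k3=(1.268, 0.089), k4=(1.272, 0.090); state += dt/6·(k1+2k2+2k3+k4)
t=0.020: state=(0.785, 0.052)
t=0.040: state=(0.811, 0.054)
t=0.060: state=(0.837, 0.055)
continuing one RK4 step at a time; state shown every 25 steps (Δt=0.5):
t=0.500: state=(1.385, 0.103)
t=1.000: state=(1.770, 0.171)
t=1.500: state=(1.891, 0.245)
t=2.000: state=(1.904, 0.318)
t=2.500: state=(1.888, 0.390)
t=3.000: state=(1.863, 0.460)
t=3.500: state=(1.836, 0.527)
t=4.000: state=(1.808, 0.593)
t=4.500: state=(1.780, 0.656)
t=5.000: state=(1.752, 0.717)
t=5.500: state=(1.723, 0.776)
t=6.000: state=(1.694, 0.832)
t=6.500: state=(1.664, 0.887)
t=7.000: state=(1.634, 0.940)
t=7.500: state=(1.604, 0.990)
t=8.000: state=(1.573, 1.039)
t=8.500: state=(1.541, 1.085)
t=9.000: state=(1.509, 1.130)
t=9.500: state=(1.475, 1.173)
t=10.000: state=(1.441, 1.214)
t=10.500: state=(1.405, 1.253)
t=11.000: state=(1.368, 1.290)
t=11.500: state=(1.329, 1.325)
t=11.800: state=(1.305, 1.345)
compare at T: v=1.305, w=1.345

largest component: w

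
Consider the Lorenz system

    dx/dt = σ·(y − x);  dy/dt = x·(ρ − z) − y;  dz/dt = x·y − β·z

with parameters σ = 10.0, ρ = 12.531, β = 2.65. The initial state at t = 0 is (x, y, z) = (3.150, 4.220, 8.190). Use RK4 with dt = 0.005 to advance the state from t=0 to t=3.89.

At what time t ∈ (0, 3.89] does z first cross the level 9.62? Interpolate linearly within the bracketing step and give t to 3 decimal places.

t=0.000: state=(3.150, 4.220, 8.190)
step 1 (dt=0.005): k1=(10.700, 9.454, -8.410), k2=(10.669, 9.613, -8.167), k3=(10.674, 9.611, -8.167), k4=(10.647, 9.769, -7.923); state += dt/6·(k1+2k2+2k3+k4)
t=0.005: state=(3.203, 4.268, 8.149)
t=0.010: state=(3.256, 4.318, 8.111)
t=0.015: state=(3.310, 4.369, 8.075)
continuing one RK4 step at a time; state shown every 40 steps (Δt=0.2):
t=0.200: state=(5.551, 6.931, 8.731)
t=0.245: state=(6.167, 7.504, 9.552)
next step: t=0.250: state=(6.234, 7.557, 9.658) — z has crossed 9.62
linear interpolation between t=0.245 (9.55171) and t=0.250 (9.65793) → t≈0.248

t = 0.248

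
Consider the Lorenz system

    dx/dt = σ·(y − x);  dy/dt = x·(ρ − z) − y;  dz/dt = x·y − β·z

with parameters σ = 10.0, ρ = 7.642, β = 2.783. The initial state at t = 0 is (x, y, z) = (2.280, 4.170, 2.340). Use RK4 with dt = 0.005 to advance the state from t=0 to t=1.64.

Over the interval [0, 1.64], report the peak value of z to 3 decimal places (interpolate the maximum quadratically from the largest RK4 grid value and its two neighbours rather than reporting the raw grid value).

t=0.000: state=(2.280, 4.170, 2.340)
step 1 (dt=0.005): k1=(18.900, 7.919, 2.995), k2=(18.625, 8.132, 3.218), k3=(18.638, 8.126, 3.214), k4=(18.374, 8.334, 3.436); state += dt/6·(k1+2k2+2k3+k4)
t=0.005: state=(2.373, 4.211, 2.356)
t=0.010: state=(2.464, 4.253, 2.374)
t=0.015: state=(2.552, 4.298, 2.395)
continuing one RK4 step at a time; state shown every 20 steps (Δt=0.1):
t=0.100: state=(3.849, 5.248, 3.071)
t=0.200: state=(5.169, 6.384, 4.669)
t=0.300: state=(6.140, 6.776, 6.877)
t=0.400: state=(6.302, 5.968, 8.754)
t=0.500: state=(5.565, 4.527, 9.359)
t=0.600: state=(4.456, 3.379, 8.783)
t=0.700: state=(3.542, 2.820, 7.701)
t=0.800: state=(3.025, 2.705, 6.603)
t=0.900: state=(2.871, 2.868, 5.705)
t=1.000: state=(2.992, 3.226, 5.093)
t=1.100: state=(3.320, 3.734, 4.814)
t=1.200: state=(3.799, 4.330, 4.903)
t=1.300: state=(4.349, 4.899, 5.367)
t=1.400: state=(4.847, 5.266, 6.128)
t=1.500: state=(5.137, 5.280, 6.965)
t=1.600: state=(5.117, 4.941, 7.579)
t=1.640: state=(5.026, 4.746, 7.711)
largest grid value and its neighbours: z(0.490)=9.36160, z(0.495)=9.36203, z(0.500)=9.35932
parabola through these three points peaks at t≈0.493 with z≈9.36224

max z = 9.362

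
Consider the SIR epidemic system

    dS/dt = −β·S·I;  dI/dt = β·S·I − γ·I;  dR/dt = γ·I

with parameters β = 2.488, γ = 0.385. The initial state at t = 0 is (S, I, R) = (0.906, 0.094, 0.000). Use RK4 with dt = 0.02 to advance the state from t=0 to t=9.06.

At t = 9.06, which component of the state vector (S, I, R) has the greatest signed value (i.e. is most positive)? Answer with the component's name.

t=0.000: state=(0.906, 0.094, 0.000)
step 1 (dt=0.02): k1=(-0.212, 0.176, 0.036), k2=(-0.215, 0.178, 0.037), k3=(-0.215, 0.179, 0.037), k4=(-0.219, 0.181, 0.038); state += dt/6·(k1+2k2+2k3+k4)
t=0.020: state=(0.902, 0.098, 0.001)
t=0.040: state=(0.897, 0.101, 0.002)
t=0.060: state=(0.893, 0.105, 0.002)
continuing one RK4 step at a time; state shown every 25 steps (Δt=0.5):
t=0.500: state=(0.751, 0.220, 0.029)
t=1.000: state=(0.512, 0.400, 0.088)
t=1.500: state=(0.283, 0.537, 0.180)
t=2.000: state=(0.141, 0.571, 0.288)
t=2.500: state=(0.070, 0.534, 0.395)
t=3.000: state=(0.038, 0.470, 0.492)
t=3.500: state=(0.022, 0.402, 0.576)
t=4.000: state=(0.014, 0.339, 0.647)
t=4.500: state=(0.009, 0.284, 0.707)
t=5.000: state=(0.007, 0.236, 0.757)
t=5.500: state=(0.005, 0.196, 0.798)
t=6.000: state=(0.004, 0.163, 0.833)
t=6.500: state=(0.003, 0.135, 0.862)
t=7.000: state=(0.003, 0.112, 0.885)
t=7.500: state=(0.003, 0.093, 0.905)
t=8.000: state=(0.002, 0.077, 0.921)
t=8.500: state=(0.002, 0.063, 0.934)
t=9.000: state=(0.002, 0.052, 0.946)
t=9.060: state=(0.002, 0.051, 0.947)
compare at T: S=0.002, I=0.051, R=0.947

largest component: R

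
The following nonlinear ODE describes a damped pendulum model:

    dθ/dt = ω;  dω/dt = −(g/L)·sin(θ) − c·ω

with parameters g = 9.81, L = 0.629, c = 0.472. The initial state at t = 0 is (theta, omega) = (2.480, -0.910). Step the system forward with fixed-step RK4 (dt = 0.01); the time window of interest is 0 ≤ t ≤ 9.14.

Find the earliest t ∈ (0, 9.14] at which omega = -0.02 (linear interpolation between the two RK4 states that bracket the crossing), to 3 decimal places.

t=0.000: state=(2.480, -0.910)
step 1 (dt=0.01): k1=(-0.910, -9.152), k2=(-0.956, -9.187), k3=(-0.956, -9.189), k4=(-1.002, -9.226); state += dt/6·(k1+2k2+2k3+k4)
t=0.010: state=(2.470, -1.002)
t=0.020: state=(2.460, -1.095)
t=0.030: state=(2.449, -1.188)
continuing one RK4 step at a time; state shown every 50 steps (Δt=0.5):
t=0.500: state=(0.633, -6.537)
t=1.000: state=(-1.716, -1.024)
t=1.060: state=(-1.749, -0.086)
next step: t=1.070: state=(-1.749, 0.068) — omega has crossed -0.02
linear interpolation between t=1.060 (-0.08590) and t=1.070 (0.06763) → t≈1.064

t = 1.064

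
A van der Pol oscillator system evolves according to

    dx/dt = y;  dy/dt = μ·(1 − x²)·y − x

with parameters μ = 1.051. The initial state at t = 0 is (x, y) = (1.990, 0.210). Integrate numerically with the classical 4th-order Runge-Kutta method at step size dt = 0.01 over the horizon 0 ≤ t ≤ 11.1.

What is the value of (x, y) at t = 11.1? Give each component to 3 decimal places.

t=0.000: state=(1.990, 0.210)
step 1 (dt=0.01): k1=(0.210, -2.643), k2=(0.197, -2.604), k3=(0.197, -2.605), k4=(0.184, -2.566); state += dt/6·(k1+2k2+2k3+k4)
t=0.010: state=(1.992, 0.184)
t=0.020: state=(1.994, 0.159)
t=0.030: state=(1.995, 0.134)
continuing one RK4 step at a time; state shown every 50 steps (Δt=0.5):
t=0.500: state=(1.885, -0.468)
t=1.000: state=(1.587, -0.709)
t=1.500: state=(1.167, -1.001)
t=2.000: state=(0.537, -1.599)
t=2.500: state=(-0.520, -2.633)
t=3.000: state=(-1.725, -1.567)
t=3.500: state=(-2.004, 0.130)
t=4.000: state=(-1.811, 0.556)
t=4.500: state=(-1.477, 0.782)
t=5.000: state=(-1.008, 1.133)
t=5.500: state=(-0.277, 1.887)
t=6.000: state=(0.924, 2.723)
t=6.500: state=(1.905, 0.859)
t=7.000: state=(1.970, -0.320)
t=7.500: state=(1.723, -0.623)
t=8.000: state=(1.354, -0.864)
t=8.500: state=(0.827, -1.300)
t=9.000: state=(-0.029, -2.221)
t=9.500: state=(-1.315, -2.446)
t=10.000: state=(-1.990, -0.317)
t=10.500: state=(-1.912, 0.443)
t=11.000: state=(-1.625, 0.688)
t=11.100: state=(-1.554, 0.733)

(x, y) = (-1.554, 0.733)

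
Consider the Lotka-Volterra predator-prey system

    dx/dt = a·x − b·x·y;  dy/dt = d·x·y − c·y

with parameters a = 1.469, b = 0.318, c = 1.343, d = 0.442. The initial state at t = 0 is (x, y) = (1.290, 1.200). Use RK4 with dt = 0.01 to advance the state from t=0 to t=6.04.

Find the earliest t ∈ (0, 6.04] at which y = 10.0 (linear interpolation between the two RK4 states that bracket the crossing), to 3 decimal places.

t=0.000: state=(1.290, 1.200)
step 1 (dt=0.01): k1=(1.403, -0.927), k2=(1.412, -0.920), k3=(1.412, -0.920), k4=(1.422, -0.913); state += dt/6·(k1+2k2+2k3+k4)
t=0.010: state=(1.304, 1.191)
t=0.020: state=(1.318, 1.182)
t=0.030: state=(1.333, 1.173)
continuing one RK4 step at a time; state shown every 20 steps (Δt=0.2):
t=0.200: state=(1.612, 1.042)
t=0.400: state=(2.031, 0.935)
t=0.600: state=(2.573, 0.875)
t=0.800: state=(3.267, 0.865)
t=1.000: state=(4.143, 0.916)
t=1.200: state=(5.222, 1.058)
t=1.400: state=(6.495, 1.356)
t=1.600: state=(7.860, 1.955)
t=1.800: state=(9.001, 3.161)
t=2.000: state=(9.244, 5.465)
t=2.200: state=(7.862, 9.013)
t=2.250: state=(7.276, 9.964)
next step: t=2.260: state=(7.151, 10.149) — y has crossed 10.0
linear interpolation between t=2.250 (9.96355) and t=2.260 (10.14913) → t≈2.252

t = 2.252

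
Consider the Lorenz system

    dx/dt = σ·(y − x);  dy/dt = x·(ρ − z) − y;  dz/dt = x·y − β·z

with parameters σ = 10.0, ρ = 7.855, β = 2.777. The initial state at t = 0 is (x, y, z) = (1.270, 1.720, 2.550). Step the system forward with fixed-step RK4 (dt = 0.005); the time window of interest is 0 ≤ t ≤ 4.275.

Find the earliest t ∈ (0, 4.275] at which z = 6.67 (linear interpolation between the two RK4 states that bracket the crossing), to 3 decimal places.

t = 0.538

t=0.000: state=(1.270, 1.720, 2.550)
step 1 (dt=0.005): k1=(4.500, 5.017, -4.897), k2=(4.513, 5.080, -4.828), k3=(4.514, 5.080, -4.828), k4=(4.528, 5.143, -4.758); state += dt/6·(k1+2k2+2k3+k4)
t=0.005: state=(1.293, 1.745, 2.526)
t=0.010: state=(1.315, 1.771, 2.502)
t=0.015: state=(1.338, 1.798, 2.480)
continuing one RK4 step at a time; state shown every 40 steps (Δt=0.2):
t=0.200: state=(2.460, 3.266, 2.191)
t=0.400: state=(4.570, 5.802, 3.831)
t=0.535: state=(6.057, 6.854, 6.604)
next step: t=0.540: state=(6.096, 6.856, 6.720) — z has crossed 6.67
linear interpolation between t=0.535 (6.60392) and t=0.540 (6.71969) → t≈0.538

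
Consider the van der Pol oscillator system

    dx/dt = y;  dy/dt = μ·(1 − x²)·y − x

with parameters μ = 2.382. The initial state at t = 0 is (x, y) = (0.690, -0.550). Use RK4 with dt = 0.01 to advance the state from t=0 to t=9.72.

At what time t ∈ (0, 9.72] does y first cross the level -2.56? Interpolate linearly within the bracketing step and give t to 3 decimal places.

t=0.000: state=(0.690, -0.550)
step 1 (dt=0.01): k1=(-0.550, -1.376), k2=(-0.557, -1.387), k3=(-0.557, -1.387), k4=(-0.564, -1.398); state += dt/6·(k1+2k2+2k3+k4)
t=0.010: state=(0.684, -0.564)
t=0.020: state=(0.679, -0.578)
t=0.030: state=(0.673, -0.592)
continuing one RK4 step at a time; state shown every 50 steps (Δt=0.5):
t=0.500: state=(0.167, -1.777)
t=0.650: state=(-0.154, -2.537)
next step: t=0.660: state=(-0.179, -2.595) — y has crossed -2.56
linear interpolation between t=0.650 (-2.53747) and t=0.660 (-2.59523) → t≈0.654

t = 0.654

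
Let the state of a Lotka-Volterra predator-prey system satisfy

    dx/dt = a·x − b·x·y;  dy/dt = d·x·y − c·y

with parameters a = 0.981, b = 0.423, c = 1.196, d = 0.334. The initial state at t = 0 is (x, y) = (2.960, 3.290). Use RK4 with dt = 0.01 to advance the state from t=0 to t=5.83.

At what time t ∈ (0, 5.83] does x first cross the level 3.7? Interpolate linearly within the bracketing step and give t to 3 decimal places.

t=0.000: state=(2.960, 3.290)
step 1 (dt=0.01): k1=(-1.216, -0.682), k2=(-1.209, -0.688), k3=(-1.209, -0.688), k4=(-1.202, -0.694); state += dt/6·(k1+2k2+2k3+k4)
t=0.010: state=(2.948, 3.283)
t=0.020: state=(2.936, 3.276)
t=0.030: state=(2.924, 3.269)
continuing one RK4 step at a time; state shown every 20 steps (Δt=0.2):
t=0.200: state=(2.744, 3.133)
t=0.400: state=(2.582, 2.946)
t=0.600: state=(2.469, 2.744)
t=0.800: state=(2.402, 2.542)
t=1.000: state=(2.377, 2.347)
t=1.200: state=(2.390, 2.166)
t=1.400: state=(2.439, 2.003)
t=1.600: state=(2.520, 1.861)
t=1.800: state=(2.634, 1.740)
t=2.000: state=(2.778, 1.641)
t=2.200: state=(2.952, 1.564)
t=2.400: state=(3.155, 1.509)
t=2.600: state=(3.383, 1.478)
t=2.800: state=(3.635, 1.471)
t=2.840: state=(3.687, 1.472)
next step: t=2.850: state=(3.700, 1.473) — x has crossed 3.7
linear interpolation between t=2.840 (3.68717) and t=2.850 (3.70040) → t≈2.850

t = 2.850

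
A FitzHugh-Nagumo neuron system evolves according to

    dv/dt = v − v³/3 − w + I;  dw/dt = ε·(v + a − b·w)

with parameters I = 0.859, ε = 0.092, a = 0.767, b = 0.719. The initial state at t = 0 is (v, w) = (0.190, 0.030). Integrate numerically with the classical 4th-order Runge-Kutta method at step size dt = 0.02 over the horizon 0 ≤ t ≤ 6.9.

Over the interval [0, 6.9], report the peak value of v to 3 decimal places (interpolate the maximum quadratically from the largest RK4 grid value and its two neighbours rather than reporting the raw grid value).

t=0.000: state=(0.190, 0.030)
step 1 (dt=0.02): k1=(1.017, 0.086), k2=(1.026, 0.087), k3=(1.026, 0.087), k4=(1.035, 0.088); state += dt/6·(k1+2k2+2k3+k4)
t=0.020: state=(0.211, 0.032)
t=0.040: state=(0.231, 0.034)
t=0.060: state=(0.253, 0.035)
continuing one RK4 step at a time; state shown every 25 steps (Δt=0.5):
t=0.500: state=(0.806, 0.086)
t=1.000: state=(1.472, 0.170)
t=1.500: state=(1.830, 0.275)
t=2.000: state=(1.917, 0.386)
t=2.500: state=(1.910, 0.495)
t=3.000: state=(1.879, 0.599)
t=3.500: state=(1.841, 0.699)
t=4.000: state=(1.801, 0.793)
t=4.500: state=(1.760, 0.883)
t=5.000: state=(1.719, 0.967)
t=5.500: state=(1.677, 1.047)
t=6.000: state=(1.635, 1.123)
t=6.500: state=(1.592, 1.194)
t=6.900: state=(1.556, 1.248)
largest grid value and its neighbours: v(2.140)=1.92001, v(2.160)=1.92002, v(2.180)=1.91994
parabola through these three points peaks at t≈2.152 with v≈1.92003

max v = 1.920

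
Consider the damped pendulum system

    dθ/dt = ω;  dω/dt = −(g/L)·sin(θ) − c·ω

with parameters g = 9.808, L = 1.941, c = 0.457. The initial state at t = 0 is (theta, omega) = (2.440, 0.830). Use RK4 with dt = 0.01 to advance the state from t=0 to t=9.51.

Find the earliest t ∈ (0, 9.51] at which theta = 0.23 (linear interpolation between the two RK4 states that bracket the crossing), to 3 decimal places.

t = 1.478

t=0.000: state=(2.440, 0.830)
step 1 (dt=0.01): k1=(0.830, -3.641), k2=(0.812, -3.616), k3=(0.812, -3.617), k4=(0.794, -3.593); state += dt/6·(k1+2k2+2k3+k4)
t=0.010: state=(2.448, 0.794)
t=0.020: state=(2.456, 0.758)
t=0.030: state=(2.463, 0.723)
continuing one RK4 step at a time; state shown every 50 steps (Δt=0.5):
t=0.500: state=(2.465, -0.665)
t=1.000: state=(1.732, -2.369)
t=1.470: state=(0.258, -3.566)
next step: t=1.480: state=(0.223, -3.562) — theta has crossed 0.23
linear interpolation between t=1.470 (0.25833) and t=1.480 (0.22269) → t≈1.478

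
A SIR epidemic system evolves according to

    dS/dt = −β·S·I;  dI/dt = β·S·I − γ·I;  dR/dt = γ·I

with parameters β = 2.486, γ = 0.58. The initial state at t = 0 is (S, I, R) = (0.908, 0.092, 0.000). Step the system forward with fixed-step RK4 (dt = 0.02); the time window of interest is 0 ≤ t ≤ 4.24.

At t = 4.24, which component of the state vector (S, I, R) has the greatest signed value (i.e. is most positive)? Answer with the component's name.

t=0.000: state=(0.908, 0.092, 0.000)
step 1 (dt=0.02): k1=(-0.208, 0.154, 0.053), k2=(-0.211, 0.156, 0.054), k3=(-0.211, 0.156, 0.054), k4=(-0.214, 0.159, 0.055); state += dt/6·(k1+2k2+2k3+k4)
t=0.020: state=(0.904, 0.095, 0.001)
t=0.040: state=(0.899, 0.098, 0.002)
t=0.060: state=(0.895, 0.102, 0.003)
continuing one RK4 step at a time; state shown every 10 steps (Δt=0.2):
t=0.200: state=(0.860, 0.127, 0.013)
t=0.400: state=(0.799, 0.171, 0.030)
t=0.600: state=(0.725, 0.223, 0.053)
t=0.800: state=(0.640, 0.279, 0.082)
t=1.000: state=(0.549, 0.333, 0.117)
t=1.200: state=(0.460, 0.381, 0.159)
t=1.400: state=(0.377, 0.418, 0.205)
t=1.600: state=(0.304, 0.441, 0.255)
t=1.800: state=(0.244, 0.449, 0.307)
t=2.000: state=(0.195, 0.446, 0.359)
t=2.200: state=(0.157, 0.433, 0.410)
t=2.400: state=(0.127, 0.414, 0.459)
t=2.600: state=(0.104, 0.390, 0.506)
t=2.800: state=(0.086, 0.364, 0.550)
t=3.000: state=(0.072, 0.337, 0.590)
t=3.200: state=(0.062, 0.310, 0.628)
t=3.400: state=(0.053, 0.284, 0.663)
t=3.600: state=(0.046, 0.260, 0.694)
t=3.800: state=(0.041, 0.236, 0.723)
t=4.000: state=(0.037, 0.214, 0.749)
t=4.200: state=(0.033, 0.194, 0.773)
t=4.240: state=(0.032, 0.190, 0.777)
compare at T: S=0.032, I=0.190, R=0.777

largest component: R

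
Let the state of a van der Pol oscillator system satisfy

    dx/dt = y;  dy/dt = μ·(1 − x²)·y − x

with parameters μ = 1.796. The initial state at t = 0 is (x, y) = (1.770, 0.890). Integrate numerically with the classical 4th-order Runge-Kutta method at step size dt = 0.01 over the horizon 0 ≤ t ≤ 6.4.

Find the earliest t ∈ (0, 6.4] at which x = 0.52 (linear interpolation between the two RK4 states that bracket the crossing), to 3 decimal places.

t = 2.403

t=0.000: state=(1.770, 0.890)
step 1 (dt=0.01): k1=(0.890, -5.179), k2=(0.864, -5.109), k3=(0.864, -5.110), k4=(0.839, -5.038); state += dt/6·(k1+2k2+2k3+k4)
t=0.010: state=(1.779, 0.839)
t=0.020: state=(1.787, 0.789)
t=0.030: state=(1.794, 0.741)
continuing one RK4 step at a time; state shown every 25 steps (Δt=0.25):
t=0.250: state=(1.868, 0.026)
t=0.500: state=(1.830, -0.274)
t=0.750: state=(1.745, -0.388)
t=1.000: state=(1.639, -0.457)
t=1.250: state=(1.517, -0.524)
t=1.500: state=(1.376, -0.609)
t=1.750: state=(1.210, -0.731)
t=2.000: state=(1.005, -0.924)
t=2.250: state=(0.736, -1.258)
t=2.400: state=(0.525, -1.580)
next step: t=2.410: state=(0.509, -1.606) — x has crossed 0.52
linear interpolation between t=2.400 (0.52470) and t=2.410 (0.50877) → t≈2.403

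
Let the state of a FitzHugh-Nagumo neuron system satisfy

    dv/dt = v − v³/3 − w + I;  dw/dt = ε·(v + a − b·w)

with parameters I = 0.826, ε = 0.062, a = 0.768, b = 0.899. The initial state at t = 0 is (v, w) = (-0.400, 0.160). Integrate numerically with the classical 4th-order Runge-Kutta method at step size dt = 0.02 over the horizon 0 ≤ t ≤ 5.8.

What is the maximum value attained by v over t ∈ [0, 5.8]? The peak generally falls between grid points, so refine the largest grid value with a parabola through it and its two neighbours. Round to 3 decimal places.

t=0.000: state=(-0.400, 0.160)
step 1 (dt=0.02): k1=(0.287, 0.014), k2=(0.290, 0.014), k3=(0.290, 0.014), k4=(0.292, 0.014); state += dt/6·(k1+2k2+2k3+k4)
t=0.020: state=(-0.394, 0.160)
t=0.040: state=(-0.388, 0.161)
t=0.060: state=(-0.382, 0.161)
continuing one RK4 step at a time; state shown every 10 steps (Δt=0.2):
t=0.200: state=(-0.338, 0.163)
t=0.400: state=(-0.264, 0.167)
t=0.600: state=(-0.176, 0.172)
t=0.800: state=(-0.071, 0.178)
t=1.000: state=(0.056, 0.185)
t=1.200: state=(0.209, 0.194)
t=1.400: state=(0.392, 0.205)
t=1.600: state=(0.606, 0.219)
t=1.800: state=(0.845, 0.235)
t=2.000: state=(1.093, 0.254)
t=2.200: state=(1.328, 0.275)
t=2.400: state=(1.526, 0.299)
t=2.600: state=(1.674, 0.325)
t=2.800: state=(1.773, 0.352)
t=3.000: state=(1.833, 0.380)
t=3.200: state=(1.867, 0.408)
t=3.400: state=(1.883, 0.436)
t=3.600: state=(1.888, 0.464)
t=3.800: state=(1.887, 0.492)
t=4.000: state=(1.882, 0.519)
t=4.200: state=(1.874, 0.546)
t=4.400: state=(1.866, 0.572)
t=4.600: state=(1.856, 0.598)
t=4.800: state=(1.846, 0.624)
t=5.000: state=(1.836, 0.649)
t=5.200: state=(1.826, 0.674)
t=5.400: state=(1.816, 0.699)
t=5.600: state=(1.805, 0.723)
t=5.800: state=(1.795, 0.746)
largest grid value and its neighbours: v(3.620)=1.88788, v(3.640)=1.88793, v(3.660)=1.88793
parabola through these three points peaks at t≈3.648 with v≈1.88794

max v = 1.888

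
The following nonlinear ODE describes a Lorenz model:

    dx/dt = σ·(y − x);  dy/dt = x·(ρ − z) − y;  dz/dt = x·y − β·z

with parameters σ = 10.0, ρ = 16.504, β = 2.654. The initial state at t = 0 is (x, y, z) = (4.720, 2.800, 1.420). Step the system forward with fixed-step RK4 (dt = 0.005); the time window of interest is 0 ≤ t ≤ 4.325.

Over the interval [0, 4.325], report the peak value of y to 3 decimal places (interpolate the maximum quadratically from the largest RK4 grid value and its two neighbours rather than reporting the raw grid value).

max y = 15.438

t=0.000: state=(4.720, 2.800, 1.420)
step 1 (dt=0.005): k1=(-19.200, 68.396, 9.447), k2=(-17.010, 67.391, 10.049), k3=(-17.090, 67.469, 10.050), k4=(-14.972, 66.537, 10.638); state += dt/6·(k1+2k2+2k3+k4)
t=0.005: state=(4.635, 3.137, 1.470)
t=0.010: state=(4.570, 3.466, 1.526)
t=0.015: state=(4.524, 3.787, 1.588)
continuing one RK4 step at a time; state shown every 40 steps (Δt=0.2):
t=0.200: state=(10.194, 14.968, 11.730)
t=0.400: state=(7.860, 1.458, 24.007)
t=0.600: state=(0.275, -1.004, 13.966)
t=0.800: state=(-0.953, -1.415, 8.306)
t=1.000: state=(-2.683, -4.208, 5.649)
t=1.200: state=(-8.137, -11.885, 10.467)
t=1.400: state=(-9.475, -5.551, 23.139)
t=1.600: state=(-2.430, -0.766, 15.399)
t=1.800: state=(-1.553, -1.906, 9.373)
t=2.000: state=(-3.547, -5.362, 6.891)
t=2.200: state=(-9.130, -12.134, 13.624)
t=2.400: state=(-7.952, -4.077, 21.733)
t=2.600: state=(-2.535, -1.526, 14.244)
t=2.800: state=(-2.561, -3.366, 9.207)
t=3.000: state=(-5.867, -8.444, 9.287)
t=3.200: state=(-10.035, -9.788, 19.675)
t=3.400: state=(-5.019, -2.427, 18.127)
t=3.600: state=(-2.814, -2.916, 11.895)
t=3.800: state=(-4.667, -6.416, 9.593)
t=4.000: state=(-8.950, -10.529, 15.819)
t=4.200: state=(-7.052, -4.390, 19.681)
t=4.325: state=(-4.306, -2.850, 16.085)
largest grid value and its neighbours: y(0.220)=15.40827, y(0.225)=15.43659, y(0.230)=15.42826
parabola through these three points peaks at t≈0.226 with y≈15.43795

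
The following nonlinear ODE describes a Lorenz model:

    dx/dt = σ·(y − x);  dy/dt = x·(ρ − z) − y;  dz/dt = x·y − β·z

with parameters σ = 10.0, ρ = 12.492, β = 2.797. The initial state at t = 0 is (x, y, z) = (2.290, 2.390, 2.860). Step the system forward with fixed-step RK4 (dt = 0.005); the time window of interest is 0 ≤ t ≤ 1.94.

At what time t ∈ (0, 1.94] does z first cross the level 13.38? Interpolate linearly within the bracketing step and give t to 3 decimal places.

t=0.000: state=(2.290, 2.390, 2.860)
step 1 (dt=0.005): k1=(1.000, 19.667, -2.526), k2=(1.467, 19.657, -2.390), k3=(1.455, 19.667, -2.388), k4=(1.911, 19.666, -2.250); state += dt/6·(k1+2k2+2k3+k4)
t=0.005: state=(2.297, 2.488, 2.848)
t=0.010: state=(2.309, 2.587, 2.838)
t=0.015: state=(2.325, 2.685, 2.828)
continuing one RK4 step at a time; state shown every 20 steps (Δt=0.1):
t=0.100: state=(3.118, 4.550, 2.968)
t=0.200: state=(5.073, 7.524, 4.421)
t=0.300: state=(7.797, 10.525, 8.600)
t=0.375: state=(9.408, 10.666, 13.374)
next step: t=0.380: state=(9.467, 10.564, 13.686) — z has crossed 13.38
linear interpolation between t=0.375 (13.37408) and t=0.380 (13.68582) → t≈0.375

t = 0.375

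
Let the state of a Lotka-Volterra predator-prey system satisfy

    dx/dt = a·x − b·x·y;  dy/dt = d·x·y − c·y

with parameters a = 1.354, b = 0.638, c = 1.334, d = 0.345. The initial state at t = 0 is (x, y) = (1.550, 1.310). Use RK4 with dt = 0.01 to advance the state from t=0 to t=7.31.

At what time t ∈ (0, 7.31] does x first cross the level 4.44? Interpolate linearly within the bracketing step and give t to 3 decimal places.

t=0.000: state=(1.550, 1.310)
step 1 (dt=0.01): k1=(0.803, -1.047), k2=(0.811, -1.041), k3=(0.811, -1.041), k4=(0.818, -1.035); state += dt/6·(k1+2k2+2k3+k4)
t=0.010: state=(1.558, 1.300)
t=0.020: state=(1.566, 1.289)
t=0.030: state=(1.575, 1.279)
continuing one RK4 step at a time; state shown every 25 steps (Δt=0.25):
t=0.250: state=(1.798, 1.084)
t=0.500: state=(2.152, 0.920)
t=0.750: state=(2.632, 0.809)
t=1.000: state=(3.263, 0.746)
t=1.250: state=(4.071, 0.733)
t=1.340: state=(4.408, 0.741)
next step: t=1.350: state=(4.447, 0.743) — x has crossed 4.44
linear interpolation between t=1.340 (4.40826) and t=1.350 (4.44725) → t≈1.348

t = 1.348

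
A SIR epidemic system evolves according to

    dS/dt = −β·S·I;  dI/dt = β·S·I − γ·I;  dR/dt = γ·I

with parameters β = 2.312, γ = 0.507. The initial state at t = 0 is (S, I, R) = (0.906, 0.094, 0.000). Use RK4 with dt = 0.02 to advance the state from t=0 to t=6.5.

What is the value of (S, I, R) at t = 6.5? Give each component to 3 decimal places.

t=0.000: state=(0.906, 0.094, 0.000)
step 1 (dt=0.02): k1=(-0.197, 0.149, 0.048), k2=(-0.200, 0.151, 0.048), k3=(-0.200, 0.151, 0.048), k4=(-0.202, 0.153, 0.049); state += dt/6·(k1+2k2+2k3+k4)
t=0.020: state=(0.902, 0.097, 0.001)
t=0.040: state=(0.898, 0.100, 0.002)
t=0.060: state=(0.894, 0.103, 0.003)
continuing one RK4 step at a time; state shown every 25 steps (Δt=0.5):
t=0.500: state=(0.771, 0.194, 0.035)
t=1.000: state=(0.571, 0.328, 0.101)
t=1.500: state=(0.365, 0.436, 0.199)
t=2.000: state=(0.215, 0.470, 0.316)
t=2.500: state=(0.126, 0.442, 0.432)
t=3.000: state=(0.078, 0.385, 0.537)
t=3.500: state=(0.052, 0.321, 0.627)
t=4.000: state=(0.037, 0.262, 0.700)
t=4.500: state=(0.028, 0.211, 0.760)
t=5.000: state=(0.023, 0.169, 0.808)
t=5.500: state=(0.019, 0.134, 0.847)
t=6.000: state=(0.017, 0.106, 0.877)
t=6.500: state=(0.015, 0.084, 0.901)

(S, I, R) = (0.015, 0.084, 0.901)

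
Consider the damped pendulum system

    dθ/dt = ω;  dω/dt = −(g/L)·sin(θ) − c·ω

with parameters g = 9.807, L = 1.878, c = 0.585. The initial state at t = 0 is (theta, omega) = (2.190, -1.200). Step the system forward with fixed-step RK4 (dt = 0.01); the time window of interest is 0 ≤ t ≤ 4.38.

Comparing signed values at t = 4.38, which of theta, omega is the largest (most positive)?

t=0.000: state=(2.190, -1.200)
step 1 (dt=0.01): k1=(-1.200, -3.551), k2=(-1.218, -3.558), k3=(-1.218, -3.558), k4=(-1.236, -3.566); state += dt/6·(k1+2k2+2k3+k4)
t=0.010: state=(2.178, -1.236)
t=0.020: state=(2.165, -1.271)
t=0.030: state=(2.152, -1.307)
continuing one RK4 step at a time; state shown every 20 steps (Δt=0.2):
t=0.200: state=(1.877, -1.942)
t=0.400: state=(1.412, -2.701)
t=0.600: state=(0.809, -3.274)
t=0.800: state=(0.136, -3.348)
t=1.000: state=(-0.488, -2.794)
t=1.200: state=(-0.954, -1.825)
t=1.400: state=(-1.211, -0.747)
t=1.600: state=(-1.257, 0.271)
t=1.800: state=(-1.111, 1.158)
t=2.000: state=(-0.807, 1.839)
t=2.200: state=(-0.397, 2.192)
t=2.400: state=(0.041, 2.118)
t=2.600: state=(0.423, 1.648)
t=2.800: state=(0.684, 0.937)
t=3.000: state=(0.793, 0.160)
t=3.200: state=(0.752, -0.554)
t=3.400: state=(0.583, -1.108)
t=3.600: state=(0.325, -1.419)
t=3.800: state=(0.035, -1.436)
t=4.000: state=(-0.230, -1.175)
t=4.200: state=(-0.422, -0.721)
t=4.380: state=(-0.509, -0.242)
compare at T: theta=-0.509, omega=-0.242

largest component: omega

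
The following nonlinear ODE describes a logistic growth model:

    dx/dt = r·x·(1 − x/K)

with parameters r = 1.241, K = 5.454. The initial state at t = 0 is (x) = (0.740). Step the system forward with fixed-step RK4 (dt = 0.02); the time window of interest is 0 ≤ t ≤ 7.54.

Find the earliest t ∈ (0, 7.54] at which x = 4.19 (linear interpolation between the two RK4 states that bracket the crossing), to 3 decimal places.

t=0.000: state=(0.740)
step 1 (dt=0.02): k1=(0.794), k2=(0.801), k3=(0.801), k4=(0.808); state += dt/6·(k1+2k2+2k3+k4)
t=0.020: state=(0.756)
t=0.040: state=(0.772)
t=0.060: state=(0.789)
continuing one RK4 step at a time; state shown every 25 steps (Δt=0.5):
t=0.500: state=(1.233)
t=1.000: state=(1.919)
t=1.500: state=(2.740)
t=2.000: state=(3.559)
t=2.440: state=(4.168)
next step: t=2.460: state=(4.193) — x has crossed 4.19
linear interpolation between t=2.440 (4.16849) and t=2.460 (4.19272) → t≈2.458

t = 2.458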